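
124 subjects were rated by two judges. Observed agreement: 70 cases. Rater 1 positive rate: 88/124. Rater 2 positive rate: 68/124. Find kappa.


P_o = 70/124 = 0.564516
P_e = (88*68 + 36*56) / 15376 = 0.520291
kappa = (P_o - P_e) / (1 - P_e)
kappa = (0.564516 - 0.520291) / (1 - 0.520291)
kappa = 0.0922

0.0922


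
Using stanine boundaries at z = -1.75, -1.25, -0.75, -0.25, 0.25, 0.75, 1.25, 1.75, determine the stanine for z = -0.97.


Stanine boundaries: [-1.75, -1.25, -0.75, -0.25, 0.25, 0.75, 1.25, 1.75]
z = -0.97
Check each boundary:
  z >= -1.75 -> could be stanine 2
  z >= -1.25 -> could be stanine 3
  z < -0.75
  z < -0.25
  z < 0.25
  z < 0.75
  z < 1.25
  z < 1.75
Highest qualifying boundary gives stanine = 3

3


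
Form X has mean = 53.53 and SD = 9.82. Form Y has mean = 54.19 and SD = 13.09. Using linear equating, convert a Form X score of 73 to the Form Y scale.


slope = SD_Y / SD_X = 13.09 / 9.82 ~ 1.333
intercept = mean_Y - slope * mean_X = 54.19 - (13.09 / 9.82) * 53.53 ~ -17.1652
Y = slope * X + intercept. To avoid rounding drift from the rounded slope/intercept, evaluate the equivalent form Y = mean_Y + SD_Y * (X - mean_X) / SD_X at full precision:
Y = 54.19 + 13.09 * (73 - 53.53) / 9.82
Y = 54.19 + 13.09 * 19.47 / 9.82
Y = 54.19 + 254.8623 / 9.82
Y = 54.19 + 25.9534
Y = 80.1434

80.1434


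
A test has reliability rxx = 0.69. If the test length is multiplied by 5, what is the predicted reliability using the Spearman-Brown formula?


r_new = (n * rxx) / (1 + (n-1) * rxx)
r_new = (5 * 0.69) / (1 + 4 * 0.69)
r_new = 3.45 / 3.76
r_new = 0.9176

0.9176


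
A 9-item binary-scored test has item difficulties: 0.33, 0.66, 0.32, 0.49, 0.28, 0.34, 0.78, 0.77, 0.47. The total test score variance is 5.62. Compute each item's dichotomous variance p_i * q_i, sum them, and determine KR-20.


For each item, compute p_i * q_i:
  Item 1: 0.33 * 0.67 = 0.2211
  Item 2: 0.66 * 0.34 = 0.2244
  Item 3: 0.32 * 0.68 = 0.2176
  Item 4: 0.49 * 0.51 = 0.2499
  Item 5: 0.28 * 0.72 = 0.2016
  Item 6: 0.34 * 0.66 = 0.2244
  Item 7: 0.78 * 0.22 = 0.1716
  Item 8: 0.77 * 0.23 = 0.1771
  Item 9: 0.47 * 0.53 = 0.2491
Sum(p_i * q_i) = 0.2211 + 0.2244 + 0.2176 + 0.2499 + 0.2016 + 0.2244 + 0.1716 + 0.1771 + 0.2491 = 1.9368
KR-20 = (k/(k-1)) * (1 - Sum(p_i*q_i) / Var_total)
= (9/8) * (1 - 1.9368/5.62)
= 1.125 * 0.6554
KR-20 = 0.7373

0.7373


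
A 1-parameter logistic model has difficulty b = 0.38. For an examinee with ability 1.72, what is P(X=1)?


theta - b = 1.72 - 0.38 = 1.34
exp(-(theta - b)) = exp(-1.34) = 0.2618
P = 1 / (1 + 0.2618)
P = 0.7925

0.7925


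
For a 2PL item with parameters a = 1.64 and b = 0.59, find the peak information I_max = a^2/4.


For 2PL, max info at theta = b = 0.59
I_max = a^2 / 4 = 1.64^2 / 4
= 2.6896 / 4
I_max = 0.6724

0.6724


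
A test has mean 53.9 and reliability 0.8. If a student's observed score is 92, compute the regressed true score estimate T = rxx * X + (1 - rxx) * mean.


T_est = rxx * X + (1 - rxx) * mean
T_est = 0.8 * 92 + 0.2 * 53.9
T_est = 73.6 + 10.78
T_est = 84.38

84.38


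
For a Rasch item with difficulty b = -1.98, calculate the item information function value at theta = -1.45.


P = 1/(1+exp(-(-1.45--1.98))) = 0.6295
I = P*(1-P) = 0.6295 * 0.3705
I = 0.2332

0.2332


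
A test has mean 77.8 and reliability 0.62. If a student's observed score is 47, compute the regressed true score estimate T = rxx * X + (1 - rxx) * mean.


T_est = rxx * X + (1 - rxx) * mean
T_est = 0.62 * 47 + 0.38 * 77.8
T_est = 29.14 + 29.564
T_est = 58.704

58.704


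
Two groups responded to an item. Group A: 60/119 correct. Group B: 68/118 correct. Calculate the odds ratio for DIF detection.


Odds_A = 60/59 = 1.0169
Odds_B = 68/50 = 1.36
OR = Odds_A / Odds_B = 1.0169 / 1.36
Exactly, OR = (60 * 50) / (59 * 68) = 3000 / 4012
OR = 0.7478

0.7478


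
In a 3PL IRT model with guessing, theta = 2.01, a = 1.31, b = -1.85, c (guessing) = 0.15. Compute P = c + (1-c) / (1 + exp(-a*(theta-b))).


logit = 1.31*(2.01 - -1.85) = 5.0566
P* = 1/(1 + exp(-5.0566)) = 0.9937
P = 0.15 + (1 - 0.15) * 0.9937
P = 0.9946

0.9946


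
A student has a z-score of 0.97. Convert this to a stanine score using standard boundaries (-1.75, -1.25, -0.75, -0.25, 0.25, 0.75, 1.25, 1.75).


Stanine boundaries: [-1.75, -1.25, -0.75, -0.25, 0.25, 0.75, 1.25, 1.75]
z = 0.97
Check each boundary:
  z >= -1.75 -> could be stanine 2
  z >= -1.25 -> could be stanine 3
  z >= -0.75 -> could be stanine 4
  z >= -0.25 -> could be stanine 5
  z >= 0.25 -> could be stanine 6
  z >= 0.75 -> could be stanine 7
  z < 1.25
  z < 1.75
Highest qualifying boundary gives stanine = 7

7


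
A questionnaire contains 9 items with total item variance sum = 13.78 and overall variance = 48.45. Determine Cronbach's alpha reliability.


alpha = (k/(k-1)) * (1 - sum(si^2)/s_total^2)
= (9/8) * (1 - 13.78/48.45)
alpha = 0.805

0.805


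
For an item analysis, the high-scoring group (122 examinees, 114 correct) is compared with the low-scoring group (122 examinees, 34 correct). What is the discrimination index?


p_upper = 114/122 = 0.9344
p_lower = 34/122 = 0.2787
D = 0.9344 - 0.2787 = 0.6557

0.6557


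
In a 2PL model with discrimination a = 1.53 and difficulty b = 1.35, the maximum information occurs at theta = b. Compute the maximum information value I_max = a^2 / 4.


For 2PL, max info at theta = b = 1.35
I_max = a^2 / 4 = 1.53^2 / 4
= 2.3409 / 4
I_max = 0.5852

0.5852


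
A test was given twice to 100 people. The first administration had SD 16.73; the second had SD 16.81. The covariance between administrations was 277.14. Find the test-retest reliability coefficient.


r = cov(X,Y) / (SD_X * SD_Y)
r = 277.14 / (16.73 * 16.81)
r = 277.14 / 281.2313
r = 0.9855

0.9855


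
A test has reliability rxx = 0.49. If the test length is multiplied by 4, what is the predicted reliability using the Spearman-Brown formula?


r_new = (n * rxx) / (1 + (n-1) * rxx)
r_new = (4 * 0.49) / (1 + 3 * 0.49)
r_new = 1.96 / 2.47
r_new = 0.7935

0.7935


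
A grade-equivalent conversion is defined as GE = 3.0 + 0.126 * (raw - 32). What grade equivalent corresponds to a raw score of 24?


raw - median = 24 - 32 = -8
slope * diff = 0.126 * -8 = -1.008
GE = 3.0 + -1.008
GE = 1.992

1.992


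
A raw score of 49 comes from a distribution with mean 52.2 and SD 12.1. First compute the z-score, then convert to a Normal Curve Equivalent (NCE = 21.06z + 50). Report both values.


z = (X - mean) / SD = (49 - 52.2) / 12.1
z = -3.2 / 12.1
z = -0.2645
NCE = NCE = 21.06z + 50
Carry z at full precision (z = -3.2 / 12.1) into the conversion:
NCE = 21.06 * (-3.2 / 12.1) + 50 = -67.392 / 12.1 + 50
NCE = -5.5696 + 50
NCE = 44.4304

44.4304


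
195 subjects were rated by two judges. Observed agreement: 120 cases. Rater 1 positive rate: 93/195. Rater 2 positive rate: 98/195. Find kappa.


P_o = 120/195 = 0.615385
P_e = (93*98 + 102*97) / 38025 = 0.499882
kappa = (P_o - P_e) / (1 - P_e)
kappa = (0.615385 - 0.499882) / (1 - 0.499882)
kappa = 0.231

0.231


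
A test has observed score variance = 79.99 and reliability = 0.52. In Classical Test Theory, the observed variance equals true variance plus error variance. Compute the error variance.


var_true = rxx * var_obs = 0.52 * 79.99 = 41.5948
var_error = var_obs - var_true
var_error = 79.99 - 41.5948
var_error = 38.3952

38.3952


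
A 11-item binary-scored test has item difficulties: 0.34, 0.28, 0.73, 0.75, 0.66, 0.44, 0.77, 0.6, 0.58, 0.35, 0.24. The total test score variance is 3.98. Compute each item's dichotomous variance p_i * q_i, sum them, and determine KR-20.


For each item, compute p_i * q_i:
  Item 1: 0.34 * 0.66 = 0.2244
  Item 2: 0.28 * 0.72 = 0.2016
  Item 3: 0.73 * 0.27 = 0.1971
  Item 4: 0.75 * 0.25 = 0.1875
  Item 5: 0.66 * 0.34 = 0.2244
  Item 6: 0.44 * 0.56 = 0.2464
  Item 7: 0.77 * 0.23 = 0.1771
  Item 8: 0.6 * 0.4 = 0.24
  Item 9: 0.58 * 0.42 = 0.2436
  Item 10: 0.35 * 0.65 = 0.2275
  Item 11: 0.24 * 0.76 = 0.1824
Sum(p_i * q_i) = 0.2244 + 0.2016 + 0.1971 + 0.1875 + 0.2244 + 0.2464 + 0.1771 + 0.24 + 0.2436 + 0.2275 + 0.1824 = 2.352
KR-20 = (k/(k-1)) * (1 - Sum(p_i*q_i) / Var_total)
= (11/10) * (1 - 2.352/3.98)
= 1.1 * 0.409
KR-20 = 0.4499

0.4499


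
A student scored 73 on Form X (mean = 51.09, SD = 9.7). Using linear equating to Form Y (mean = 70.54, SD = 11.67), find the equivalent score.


slope = SD_Y / SD_X = 11.67 / 9.7 ~ 1.2031
intercept = mean_Y - slope * mean_X = 70.54 - (11.67 / 9.7) * 51.09 ~ 9.074
Y = slope * X + intercept. To avoid rounding drift from the rounded slope/intercept, evaluate the equivalent form Y = mean_Y + SD_Y * (X - mean_X) / SD_X at full precision:
Y = 70.54 + 11.67 * (73 - 51.09) / 9.7
Y = 70.54 + 11.67 * 21.91 / 9.7
Y = 70.54 + 255.6897 / 9.7
Y = 70.54 + 26.3598
Y = 96.8998

96.8998


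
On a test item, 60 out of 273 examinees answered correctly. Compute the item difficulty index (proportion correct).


Item difficulty p = number correct / total examinees
p = 60 / 273
p = 0.2198

0.2198


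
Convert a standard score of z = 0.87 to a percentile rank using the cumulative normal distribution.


CDF(z) = 0.5 * (1 + erf(z/sqrt(2)))
erf(0.6152) = 0.6157
CDF = 0.8078
Percentile rank = 0.8078 * 100 = 80.78

80.78


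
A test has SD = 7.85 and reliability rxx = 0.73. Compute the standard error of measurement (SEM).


SEM = SD * sqrt(1 - rxx)
SEM = 7.85 * sqrt(1 - 0.73)
SEM = 7.85 * sqrt(0.27) = 7.85 * 0.519615
SEM = 4.079

4.079


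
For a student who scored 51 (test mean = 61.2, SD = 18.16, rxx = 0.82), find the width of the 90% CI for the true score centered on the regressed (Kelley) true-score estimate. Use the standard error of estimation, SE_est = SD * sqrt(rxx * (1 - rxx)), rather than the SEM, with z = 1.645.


True score estimate = 0.82*51 + 0.18*61.2 = 52.836
SE_est = SD * sqrt(rxx * (1 - rxx)) = 18.16 * sqrt(0.82 * 0.18) = 18.16 * sqrt(0.1476) = 6.976844
CI = T_est +/- z * SE_est, so width = 2 * z * SE_est = 2 * 1.645 * 6.976844
Width = 22.9538

22.9538


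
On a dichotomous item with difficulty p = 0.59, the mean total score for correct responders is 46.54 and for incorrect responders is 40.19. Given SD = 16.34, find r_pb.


q = 1 - p = 0.41
rpb = ((M1 - M0) / SD) * sqrt(p * q)
rpb = ((46.54 - 40.19) / 16.34) * sqrt(0.59 * 0.41)
rpb = 0.1911

0.1911


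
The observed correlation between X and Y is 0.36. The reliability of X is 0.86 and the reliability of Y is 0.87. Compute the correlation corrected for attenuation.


r_corrected = rxy / sqrt(rxx * ryy)
= 0.36 / sqrt(0.86 * 0.87)
= 0.36 / sqrt(0.7482)
= 0.36 / 0.864986
r_corrected = 0.4162

0.4162


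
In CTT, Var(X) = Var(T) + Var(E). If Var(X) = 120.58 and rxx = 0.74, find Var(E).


var_true = rxx * var_obs = 0.74 * 120.58 = 89.2292
var_error = var_obs - var_true
var_error = 120.58 - 89.2292
var_error = 31.3508

31.3508


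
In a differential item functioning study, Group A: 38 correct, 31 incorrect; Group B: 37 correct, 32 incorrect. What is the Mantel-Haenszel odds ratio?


Odds_A = 38/31 = 1.2258
Odds_B = 37/32 = 1.1562
OR = Odds_A / Odds_B = 1.2258 / 1.1562
Exactly, OR = (38 * 32) / (31 * 37) = 1216 / 1147
OR = 1.0602

1.0602


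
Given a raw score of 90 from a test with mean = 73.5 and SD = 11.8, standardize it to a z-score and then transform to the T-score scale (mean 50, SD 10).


z = (X - mean) / SD = (90 - 73.5) / 11.8
z = 16.5 / 11.8
z = 1.3983
T-score = T = 50 + 10z
Carry z at full precision (z = 16.5 / 11.8) into the conversion:
T-score = 50 + 10 * (16.5 / 11.8) = 50 + 165 / 11.8
T-score = 50 + 13.9831
T-score = 63.9831

63.9831


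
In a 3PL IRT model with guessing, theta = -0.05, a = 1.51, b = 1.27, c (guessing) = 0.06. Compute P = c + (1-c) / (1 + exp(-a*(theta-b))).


logit = 1.51*(-0.05 - 1.27) = -1.9932
P* = 1/(1 + exp(--1.9932)) = 0.1199
P = 0.06 + (1 - 0.06) * 0.1199
P = 0.1727

0.1727


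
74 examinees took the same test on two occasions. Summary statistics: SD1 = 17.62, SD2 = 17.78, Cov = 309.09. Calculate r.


r = cov(X,Y) / (SD_X * SD_Y)
r = 309.09 / (17.62 * 17.78)
r = 309.09 / 313.2836
r = 0.9866

0.9866


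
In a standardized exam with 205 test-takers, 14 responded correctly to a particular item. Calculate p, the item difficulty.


Item difficulty p = number correct / total examinees
p = 14 / 205
p = 0.0683

0.0683


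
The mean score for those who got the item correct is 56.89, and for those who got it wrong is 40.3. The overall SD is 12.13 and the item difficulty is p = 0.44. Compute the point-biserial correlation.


q = 1 - p = 0.56
rpb = ((M1 - M0) / SD) * sqrt(p * q)
rpb = ((56.89 - 40.3) / 12.13) * sqrt(0.44 * 0.56)
rpb = 0.6789

0.6789


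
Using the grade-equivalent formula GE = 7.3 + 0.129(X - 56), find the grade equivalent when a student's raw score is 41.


raw - median = 41 - 56 = -15
slope * diff = 0.129 * -15 = -1.935
GE = 7.3 + -1.935
GE = 5.365

5.365


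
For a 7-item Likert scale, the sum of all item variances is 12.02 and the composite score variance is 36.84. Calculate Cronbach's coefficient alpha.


alpha = (k/(k-1)) * (1 - sum(si^2)/s_total^2)
= (7/6) * (1 - 12.02/36.84)
alpha = 0.786

0.786


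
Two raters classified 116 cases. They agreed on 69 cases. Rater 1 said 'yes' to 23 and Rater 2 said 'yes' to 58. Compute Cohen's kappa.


P_o = 69/116 = 0.594828
P_e = (23*58 + 93*58) / 13456 = 0.5
kappa = (P_o - P_e) / (1 - P_e)
kappa = (0.594828 - 0.5) / (1 - 0.5)
kappa = 0.1897

0.1897


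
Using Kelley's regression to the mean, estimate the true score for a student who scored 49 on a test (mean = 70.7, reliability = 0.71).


T_est = rxx * X + (1 - rxx) * mean
T_est = 0.71 * 49 + 0.29 * 70.7
T_est = 34.79 + 20.503
T_est = 55.293

55.293


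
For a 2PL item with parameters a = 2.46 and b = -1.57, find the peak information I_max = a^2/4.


For 2PL, max info at theta = b = -1.57
I_max = a^2 / 4 = 2.46^2 / 4
= 6.0516 / 4
I_max = 1.5129

1.5129


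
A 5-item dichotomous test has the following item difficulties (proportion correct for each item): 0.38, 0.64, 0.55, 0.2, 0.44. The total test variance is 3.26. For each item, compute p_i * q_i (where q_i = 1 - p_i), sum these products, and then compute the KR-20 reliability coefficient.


For each item, compute p_i * q_i:
  Item 1: 0.38 * 0.62 = 0.2356
  Item 2: 0.64 * 0.36 = 0.2304
  Item 3: 0.55 * 0.45 = 0.2475
  Item 4: 0.2 * 0.8 = 0.16
  Item 5: 0.44 * 0.56 = 0.2464
Sum(p_i * q_i) = 0.2356 + 0.2304 + 0.2475 + 0.16 + 0.2464 = 1.1199
KR-20 = (k/(k-1)) * (1 - Sum(p_i*q_i) / Var_total)
= (5/4) * (1 - 1.1199/3.26)
= 1.25 * 0.6565
KR-20 = 0.8206

0.8206


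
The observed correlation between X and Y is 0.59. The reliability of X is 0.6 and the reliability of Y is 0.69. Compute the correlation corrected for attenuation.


r_corrected = rxy / sqrt(rxx * ryy)
= 0.59 / sqrt(0.6 * 0.69)
= 0.59 / sqrt(0.414)
= 0.59 / 0.643428
r_corrected = 0.917

0.917


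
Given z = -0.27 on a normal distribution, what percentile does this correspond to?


CDF(z) = 0.5 * (1 + erf(z/sqrt(2)))
erf(-0.1909) = -0.2128
CDF = 0.3936
Percentile rank = 0.3936 * 100 = 39.36

39.36


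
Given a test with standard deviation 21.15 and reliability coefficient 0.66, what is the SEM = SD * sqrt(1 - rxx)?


SEM = SD * sqrt(1 - rxx)
SEM = 21.15 * sqrt(1 - 0.66)
SEM = 21.15 * sqrt(0.34) = 21.15 * 0.583095
SEM = 12.3325

12.3325


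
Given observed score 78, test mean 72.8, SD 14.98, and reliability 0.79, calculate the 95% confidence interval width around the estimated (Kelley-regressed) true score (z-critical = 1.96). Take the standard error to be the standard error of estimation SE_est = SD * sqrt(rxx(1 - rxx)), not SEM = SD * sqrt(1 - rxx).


True score estimate = 0.79*78 + 0.21*72.8 = 76.908
SE_est = SD * sqrt(rxx * (1 - rxx)) = 14.98 * sqrt(0.79 * 0.21) = 14.98 * sqrt(0.1659) = 6.101477
CI = T_est +/- z * SE_est, so width = 2 * z * SE_est = 2 * 1.96 * 6.101477
Width = 23.9178

23.9178


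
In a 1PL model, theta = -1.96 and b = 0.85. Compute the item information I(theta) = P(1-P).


P = 1/(1+exp(-(-1.96-0.85))) = 0.0568
I = P*(1-P) = 0.0568 * 0.9432
I = 0.0536

0.0536


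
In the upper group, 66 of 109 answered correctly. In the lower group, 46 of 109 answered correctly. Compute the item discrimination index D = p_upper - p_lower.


p_upper = 66/109 = 0.6055
p_lower = 46/109 = 0.422
D = 0.6055 - 0.422 = 0.1835

0.1835


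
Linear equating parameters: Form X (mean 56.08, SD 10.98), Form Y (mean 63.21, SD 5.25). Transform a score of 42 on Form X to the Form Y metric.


slope = SD_Y / SD_X = 5.25 / 10.98 ~ 0.4781
intercept = mean_Y - slope * mean_X = 63.21 - (5.25 / 10.98) * 56.08 ~ 36.3958
Y = slope * X + intercept. To avoid rounding drift from the rounded slope/intercept, evaluate the equivalent form Y = mean_Y + SD_Y * (X - mean_X) / SD_X at full precision:
Y = 63.21 + 5.25 * (42 - 56.08) / 10.98
Y = 63.21 - 5.25 * 14.08 / 10.98
Y = 63.21 - 73.92 / 10.98
Y = 63.21 - 6.7322
Y = 56.4778

56.4778


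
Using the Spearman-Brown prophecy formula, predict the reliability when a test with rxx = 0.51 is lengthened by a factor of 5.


r_new = (n * rxx) / (1 + (n-1) * rxx)
r_new = (5 * 0.51) / (1 + 4 * 0.51)
r_new = 2.55 / 3.04
r_new = 0.8388

0.8388


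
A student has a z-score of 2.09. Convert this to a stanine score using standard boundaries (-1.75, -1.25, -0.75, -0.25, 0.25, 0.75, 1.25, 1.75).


Stanine boundaries: [-1.75, -1.25, -0.75, -0.25, 0.25, 0.75, 1.25, 1.75]
z = 2.09
Check each boundary:
  z >= -1.75 -> could be stanine 2
  z >= -1.25 -> could be stanine 3
  z >= -0.75 -> could be stanine 4
  z >= -0.25 -> could be stanine 5
  z >= 0.25 -> could be stanine 6
  z >= 0.75 -> could be stanine 7
  z >= 1.25 -> could be stanine 8
  z >= 1.75 -> could be stanine 9
Highest qualifying boundary gives stanine = 9

9


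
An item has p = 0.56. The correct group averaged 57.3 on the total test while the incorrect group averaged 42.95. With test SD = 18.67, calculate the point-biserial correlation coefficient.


q = 1 - p = 0.44
rpb = ((M1 - M0) / SD) * sqrt(p * q)
rpb = ((57.3 - 42.95) / 18.67) * sqrt(0.56 * 0.44)
rpb = 0.3815

0.3815


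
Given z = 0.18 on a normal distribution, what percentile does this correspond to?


CDF(z) = 0.5 * (1 + erf(z/sqrt(2)))
erf(0.1273) = 0.1428
CDF = 0.5714
Percentile rank = 0.5714 * 100 = 57.14

57.14


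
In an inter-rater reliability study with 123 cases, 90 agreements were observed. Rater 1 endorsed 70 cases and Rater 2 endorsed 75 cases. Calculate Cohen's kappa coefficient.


P_o = 90/123 = 0.731707
P_e = (70*75 + 53*48) / 15129 = 0.51517
kappa = (P_o - P_e) / (1 - P_e)
kappa = (0.731707 - 0.51517) / (1 - 0.51517)
kappa = 0.4466

0.4466


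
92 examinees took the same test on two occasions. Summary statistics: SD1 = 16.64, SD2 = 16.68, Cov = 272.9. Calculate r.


r = cov(X,Y) / (SD_X * SD_Y)
r = 272.9 / (16.64 * 16.68)
r = 272.9 / 277.5552
r = 0.9832

0.9832


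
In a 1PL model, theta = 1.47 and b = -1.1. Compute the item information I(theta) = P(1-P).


P = 1/(1+exp(-(1.47--1.1))) = 0.9289
I = P*(1-P) = 0.9289 * 0.0711
I = 0.066

0.066


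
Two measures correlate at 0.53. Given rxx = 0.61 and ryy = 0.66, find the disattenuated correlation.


r_corrected = rxy / sqrt(rxx * ryy)
= 0.53 / sqrt(0.61 * 0.66)
= 0.53 / sqrt(0.4026)
= 0.53 / 0.634508
r_corrected = 0.8353

0.8353


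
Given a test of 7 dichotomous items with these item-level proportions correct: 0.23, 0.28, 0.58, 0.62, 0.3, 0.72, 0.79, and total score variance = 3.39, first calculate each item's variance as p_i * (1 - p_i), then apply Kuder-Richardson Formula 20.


For each item, compute p_i * q_i:
  Item 1: 0.23 * 0.77 = 0.1771
  Item 2: 0.28 * 0.72 = 0.2016
  Item 3: 0.58 * 0.42 = 0.2436
  Item 4: 0.62 * 0.38 = 0.2356
  Item 5: 0.3 * 0.7 = 0.21
  Item 6: 0.72 * 0.28 = 0.2016
  Item 7: 0.79 * 0.21 = 0.1659
Sum(p_i * q_i) = 0.1771 + 0.2016 + 0.2436 + 0.2356 + 0.21 + 0.2016 + 0.1659 = 1.4354
KR-20 = (k/(k-1)) * (1 - Sum(p_i*q_i) / Var_total)
= (7/6) * (1 - 1.4354/3.39)
= 1.1667 * 0.5766
KR-20 = 0.6727

0.6727


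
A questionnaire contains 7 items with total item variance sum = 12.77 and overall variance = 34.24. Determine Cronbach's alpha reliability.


alpha = (k/(k-1)) * (1 - sum(si^2)/s_total^2)
= (7/6) * (1 - 12.77/34.24)
alpha = 0.7316

0.7316


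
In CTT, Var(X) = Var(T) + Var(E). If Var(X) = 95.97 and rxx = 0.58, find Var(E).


var_true = rxx * var_obs = 0.58 * 95.97 = 55.6626
var_error = var_obs - var_true
var_error = 95.97 - 55.6626
var_error = 40.3074

40.3074


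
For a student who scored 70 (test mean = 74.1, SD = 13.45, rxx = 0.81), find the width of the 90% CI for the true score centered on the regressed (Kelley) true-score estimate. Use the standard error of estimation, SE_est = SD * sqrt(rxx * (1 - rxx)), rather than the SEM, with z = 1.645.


True score estimate = 0.81*70 + 0.19*74.1 = 70.779
SE_est = SD * sqrt(rxx * (1 - rxx)) = 13.45 * sqrt(0.81 * 0.19) = 13.45 * sqrt(0.1539) = 5.276447
CI = T_est +/- z * SE_est, so width = 2 * z * SE_est = 2 * 1.645 * 5.276447
Width = 17.3595

17.3595


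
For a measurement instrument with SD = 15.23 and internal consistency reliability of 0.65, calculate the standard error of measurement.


SEM = SD * sqrt(1 - rxx)
SEM = 15.23 * sqrt(1 - 0.65)
SEM = 15.23 * sqrt(0.35) = 15.23 * 0.591608
SEM = 9.0102

9.0102


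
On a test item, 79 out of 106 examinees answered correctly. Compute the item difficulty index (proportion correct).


Item difficulty p = number correct / total examinees
p = 79 / 106
p = 0.7453

0.7453


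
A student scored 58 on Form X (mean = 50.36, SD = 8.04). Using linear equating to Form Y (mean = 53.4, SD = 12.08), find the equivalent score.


slope = SD_Y / SD_X = 12.08 / 8.04 ~ 1.5025
intercept = mean_Y - slope * mean_X = 53.4 - (12.08 / 8.04) * 50.36 ~ -22.2653
Y = slope * X + intercept. To avoid rounding drift from the rounded slope/intercept, evaluate the equivalent form Y = mean_Y + SD_Y * (X - mean_X) / SD_X at full precision:
Y = 53.4 + 12.08 * (58 - 50.36) / 8.04
Y = 53.4 + 12.08 * 7.64 / 8.04
Y = 53.4 + 92.2912 / 8.04
Y = 53.4 + 11.479
Y = 64.879

64.879


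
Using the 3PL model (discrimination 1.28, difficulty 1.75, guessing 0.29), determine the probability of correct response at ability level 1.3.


logit = 1.28*(1.3 - 1.75) = -0.576
P* = 1/(1 + exp(--0.576)) = 0.3599
P = 0.29 + (1 - 0.29) * 0.3599
P = 0.5455

0.5455


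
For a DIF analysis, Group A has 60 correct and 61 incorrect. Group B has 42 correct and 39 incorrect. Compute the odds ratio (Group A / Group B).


Odds_A = 60/61 = 0.9836
Odds_B = 42/39 = 1.0769
OR = Odds_A / Odds_B = 0.9836 / 1.0769
Exactly, OR = (60 * 39) / (61 * 42) = 2340 / 2562
OR = 0.9133

0.9133


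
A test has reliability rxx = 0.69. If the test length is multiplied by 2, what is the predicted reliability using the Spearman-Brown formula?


r_new = (n * rxx) / (1 + (n-1) * rxx)
r_new = (2 * 0.69) / (1 + 1 * 0.69)
r_new = 1.38 / 1.69
r_new = 0.8166

0.8166


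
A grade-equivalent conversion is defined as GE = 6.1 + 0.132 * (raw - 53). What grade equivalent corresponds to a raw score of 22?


raw - median = 22 - 53 = -31
slope * diff = 0.132 * -31 = -4.092
GE = 6.1 + -4.092
GE = 2.008

2.008


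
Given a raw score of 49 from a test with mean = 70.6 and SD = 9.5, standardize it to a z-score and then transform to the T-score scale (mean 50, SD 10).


z = (X - mean) / SD = (49 - 70.6) / 9.5
z = -21.6 / 9.5
z = -2.2737
T-score = T = 50 + 10z
Carry z at full precision (z = -21.6 / 9.5) into the conversion:
T-score = 50 + 10 * (-21.6 / 9.5) = 50 + -216 / 9.5
T-score = 50 + -22.7368
T-score = 27.2632

27.2632


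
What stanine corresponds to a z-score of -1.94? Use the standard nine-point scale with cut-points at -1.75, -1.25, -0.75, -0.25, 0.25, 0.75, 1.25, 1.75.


Stanine boundaries: [-1.75, -1.25, -0.75, -0.25, 0.25, 0.75, 1.25, 1.75]
z = -1.94
Check each boundary:
  z < -1.75
  z < -1.25
  z < -0.75
  z < -0.25
  z < 0.25
  z < 0.75
  z < 1.25
  z < 1.75
Highest qualifying boundary gives stanine = 1

1


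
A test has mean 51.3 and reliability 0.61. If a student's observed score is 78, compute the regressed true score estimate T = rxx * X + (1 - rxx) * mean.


T_est = rxx * X + (1 - rxx) * mean
T_est = 0.61 * 78 + 0.39 * 51.3
T_est = 47.58 + 20.007
T_est = 67.587

67.587


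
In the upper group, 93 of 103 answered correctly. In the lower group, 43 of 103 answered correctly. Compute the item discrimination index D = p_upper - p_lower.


p_upper = 93/103 = 0.9029
p_lower = 43/103 = 0.4175
D = 0.9029 - 0.4175 = 0.4854

0.4854


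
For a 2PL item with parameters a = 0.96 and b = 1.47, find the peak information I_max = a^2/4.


For 2PL, max info at theta = b = 1.47
I_max = a^2 / 4 = 0.96^2 / 4
= 0.9216 / 4
I_max = 0.2304

0.2304


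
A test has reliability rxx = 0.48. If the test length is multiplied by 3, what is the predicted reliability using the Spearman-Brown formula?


r_new = (n * rxx) / (1 + (n-1) * rxx)
r_new = (3 * 0.48) / (1 + 2 * 0.48)
r_new = 1.44 / 1.96
r_new = 0.7347

0.7347


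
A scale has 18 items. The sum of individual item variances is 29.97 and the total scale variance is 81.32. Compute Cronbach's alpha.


alpha = (k/(k-1)) * (1 - sum(si^2)/s_total^2)
= (18/17) * (1 - 29.97/81.32)
alpha = 0.6686

0.6686


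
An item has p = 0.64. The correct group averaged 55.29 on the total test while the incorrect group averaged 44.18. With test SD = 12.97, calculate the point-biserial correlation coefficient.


q = 1 - p = 0.36
rpb = ((M1 - M0) / SD) * sqrt(p * q)
rpb = ((55.29 - 44.18) / 12.97) * sqrt(0.64 * 0.36)
rpb = 0.4112

0.4112


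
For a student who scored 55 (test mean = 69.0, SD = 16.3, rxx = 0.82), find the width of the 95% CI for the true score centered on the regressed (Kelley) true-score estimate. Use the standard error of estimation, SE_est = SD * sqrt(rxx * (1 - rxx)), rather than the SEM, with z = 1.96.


True score estimate = 0.82*55 + 0.18*69.0 = 57.52
SE_est = SD * sqrt(rxx * (1 - rxx)) = 16.3 * sqrt(0.82 * 0.18) = 16.3 * sqrt(0.1476) = 6.262256
CI = T_est +/- z * SE_est, so width = 2 * z * SE_est = 2 * 1.96 * 6.262256
Width = 24.548

24.548


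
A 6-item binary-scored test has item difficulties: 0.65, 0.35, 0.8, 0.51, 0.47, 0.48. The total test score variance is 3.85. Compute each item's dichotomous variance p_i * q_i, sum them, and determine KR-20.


For each item, compute p_i * q_i:
  Item 1: 0.65 * 0.35 = 0.2275
  Item 2: 0.35 * 0.65 = 0.2275
  Item 3: 0.8 * 0.2 = 0.16
  Item 4: 0.51 * 0.49 = 0.2499
  Item 5: 0.47 * 0.53 = 0.2491
  Item 6: 0.48 * 0.52 = 0.2496
Sum(p_i * q_i) = 0.2275 + 0.2275 + 0.16 + 0.2499 + 0.2491 + 0.2496 = 1.3636
KR-20 = (k/(k-1)) * (1 - Sum(p_i*q_i) / Var_total)
= (6/5) * (1 - 1.3636/3.85)
= 1.2 * 0.6458
KR-20 = 0.775

0.775


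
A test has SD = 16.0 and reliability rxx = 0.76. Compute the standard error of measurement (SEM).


SEM = SD * sqrt(1 - rxx)
SEM = 16.0 * sqrt(1 - 0.76)
SEM = 16.0 * sqrt(0.24) = 16.0 * 0.489898
SEM = 7.8384

7.8384


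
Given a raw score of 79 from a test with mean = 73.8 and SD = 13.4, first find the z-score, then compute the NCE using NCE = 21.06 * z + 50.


z = (X - mean) / SD = (79 - 73.8) / 13.4
z = 5.2 / 13.4
z = 0.3881
NCE = NCE = 21.06z + 50
Carry z at full precision (z = 5.2 / 13.4) into the conversion:
NCE = 21.06 * (5.2 / 13.4) + 50 = 109.512 / 13.4 + 50
NCE = 8.1725 + 50
NCE = 58.1725

58.1725


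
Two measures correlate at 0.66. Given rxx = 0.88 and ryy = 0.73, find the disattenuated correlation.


r_corrected = rxy / sqrt(rxx * ryy)
= 0.66 / sqrt(0.88 * 0.73)
= 0.66 / sqrt(0.6424)
= 0.66 / 0.801499
r_corrected = 0.8235

0.8235


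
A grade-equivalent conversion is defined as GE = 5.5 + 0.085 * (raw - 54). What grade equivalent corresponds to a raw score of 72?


raw - median = 72 - 54 = 18
slope * diff = 0.085 * 18 = 1.53
GE = 5.5 + 1.53
GE = 7.03

7.03


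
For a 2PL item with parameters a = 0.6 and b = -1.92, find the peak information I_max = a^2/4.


For 2PL, max info at theta = b = -1.92
I_max = a^2 / 4 = 0.6^2 / 4
= 0.36 / 4
I_max = 0.09

0.09


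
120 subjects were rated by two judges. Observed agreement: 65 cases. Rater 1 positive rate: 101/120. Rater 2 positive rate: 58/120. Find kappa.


P_o = 65/120 = 0.541667
P_e = (101*58 + 19*62) / 14400 = 0.488611
kappa = (P_o - P_e) / (1 - P_e)
kappa = (0.541667 - 0.488611) / (1 - 0.488611)
kappa = 0.1037

0.1037


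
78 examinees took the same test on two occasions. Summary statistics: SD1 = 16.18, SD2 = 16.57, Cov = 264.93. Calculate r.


r = cov(X,Y) / (SD_X * SD_Y)
r = 264.93 / (16.18 * 16.57)
r = 264.93 / 268.1026
r = 0.9882

0.9882


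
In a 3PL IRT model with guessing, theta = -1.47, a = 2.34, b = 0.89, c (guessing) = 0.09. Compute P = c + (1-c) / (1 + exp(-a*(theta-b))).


logit = 2.34*(-1.47 - 0.89) = -5.5224
P* = 1/(1 + exp(--5.5224)) = 0.004
P = 0.09 + (1 - 0.09) * 0.004
P = 0.0936

0.0936


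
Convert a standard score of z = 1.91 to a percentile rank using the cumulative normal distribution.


CDF(z) = 0.5 * (1 + erf(z/sqrt(2)))
erf(1.3506) = 0.9439
CDF = 0.9719
Percentile rank = 0.9719 * 100 = 97.19

97.19


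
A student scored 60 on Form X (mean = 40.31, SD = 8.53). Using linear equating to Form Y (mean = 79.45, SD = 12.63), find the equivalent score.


slope = SD_Y / SD_X = 12.63 / 8.53 ~ 1.4807
intercept = mean_Y - slope * mean_X = 79.45 - (12.63 / 8.53) * 40.31 ~ 19.7647
Y = slope * X + intercept. To avoid rounding drift from the rounded slope/intercept, evaluate the equivalent form Y = mean_Y + SD_Y * (X - mean_X) / SD_X at full precision:
Y = 79.45 + 12.63 * (60 - 40.31) / 8.53
Y = 79.45 + 12.63 * 19.69 / 8.53
Y = 79.45 + 248.6847 / 8.53
Y = 79.45 + 29.1541
Y = 108.6041

108.6041


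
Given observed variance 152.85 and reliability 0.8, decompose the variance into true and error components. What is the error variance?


var_true = rxx * var_obs = 0.8 * 152.85 = 122.28
var_error = var_obs - var_true
var_error = 152.85 - 122.28
var_error = 30.57

30.57


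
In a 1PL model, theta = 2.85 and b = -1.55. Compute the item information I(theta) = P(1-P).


P = 1/(1+exp(-(2.85--1.55))) = 0.9879
I = P*(1-P) = 0.9879 * 0.0121
I = 0.012

0.012


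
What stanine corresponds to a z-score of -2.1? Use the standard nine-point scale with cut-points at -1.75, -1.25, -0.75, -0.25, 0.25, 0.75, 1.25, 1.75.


Stanine boundaries: [-1.75, -1.25, -0.75, -0.25, 0.25, 0.75, 1.25, 1.75]
z = -2.1
Check each boundary:
  z < -1.75
  z < -1.25
  z < -0.75
  z < -0.25
  z < 0.25
  z < 0.75
  z < 1.25
  z < 1.75
Highest qualifying boundary gives stanine = 1

1


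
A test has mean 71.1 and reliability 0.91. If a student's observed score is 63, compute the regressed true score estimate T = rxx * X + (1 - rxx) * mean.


T_est = rxx * X + (1 - rxx) * mean
T_est = 0.91 * 63 + 0.09 * 71.1
T_est = 57.33 + 6.399
T_est = 63.729

63.729


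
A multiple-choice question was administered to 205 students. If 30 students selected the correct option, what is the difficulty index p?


Item difficulty p = number correct / total examinees
p = 30 / 205
p = 0.1463

0.1463


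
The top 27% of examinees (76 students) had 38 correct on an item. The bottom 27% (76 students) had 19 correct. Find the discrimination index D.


p_upper = 38/76 = 0.5
p_lower = 19/76 = 0.25
D = 0.5 - 0.25 = 0.25

0.25


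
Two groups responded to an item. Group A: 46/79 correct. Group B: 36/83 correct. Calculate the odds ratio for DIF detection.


Odds_A = 46/33 = 1.3939
Odds_B = 36/47 = 0.766
OR = Odds_A / Odds_B = 1.3939 / 0.766
Exactly, OR = (46 * 47) / (33 * 36) = 2162 / 1188
OR = 1.8199

1.8199


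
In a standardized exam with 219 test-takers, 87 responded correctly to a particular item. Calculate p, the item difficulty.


Item difficulty p = number correct / total examinees
p = 87 / 219
p = 0.3973

0.3973


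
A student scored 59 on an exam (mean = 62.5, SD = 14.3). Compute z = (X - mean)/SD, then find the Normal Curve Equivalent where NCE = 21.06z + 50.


z = (X - mean) / SD = (59 - 62.5) / 14.3
z = -3.5 / 14.3
z = -0.2448
NCE = NCE = 21.06z + 50
Carry z at full precision (z = -3.5 / 14.3) into the conversion:
NCE = 21.06 * (-3.5 / 14.3) + 50 = -73.71 / 14.3 + 50
NCE = -5.1545 + 50
NCE = 44.8455

44.8455


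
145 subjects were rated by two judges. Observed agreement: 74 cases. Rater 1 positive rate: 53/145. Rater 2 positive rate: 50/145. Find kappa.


P_o = 74/145 = 0.510345
P_e = (53*50 + 92*95) / 21025 = 0.541736
kappa = (P_o - P_e) / (1 - P_e)
kappa = (0.510345 - 0.541736) / (1 - 0.541736)
kappa = -0.0685

-0.0685


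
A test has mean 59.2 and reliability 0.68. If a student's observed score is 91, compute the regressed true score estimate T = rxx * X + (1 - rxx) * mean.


T_est = rxx * X + (1 - rxx) * mean
T_est = 0.68 * 91 + 0.32 * 59.2
T_est = 61.88 + 18.944
T_est = 80.824

80.824


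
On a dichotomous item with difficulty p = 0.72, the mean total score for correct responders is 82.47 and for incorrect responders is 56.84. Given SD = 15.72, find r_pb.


q = 1 - p = 0.28
rpb = ((M1 - M0) / SD) * sqrt(p * q)
rpb = ((82.47 - 56.84) / 15.72) * sqrt(0.72 * 0.28)
rpb = 0.7321

0.7321


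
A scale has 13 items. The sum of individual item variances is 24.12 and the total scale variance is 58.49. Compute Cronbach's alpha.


alpha = (k/(k-1)) * (1 - sum(si^2)/s_total^2)
= (13/12) * (1 - 24.12/58.49)
alpha = 0.6366

0.6366


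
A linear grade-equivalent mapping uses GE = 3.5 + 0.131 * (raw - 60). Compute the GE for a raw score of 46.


raw - median = 46 - 60 = -14
slope * diff = 0.131 * -14 = -1.834
GE = 3.5 + -1.834
GE = 1.666

1.666


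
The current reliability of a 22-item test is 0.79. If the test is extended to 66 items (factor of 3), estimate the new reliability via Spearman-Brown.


r_new = (n * rxx) / (1 + (n-1) * rxx)
r_new = (3 * 0.79) / (1 + 2 * 0.79)
r_new = 2.37 / 2.58
r_new = 0.9186

0.9186


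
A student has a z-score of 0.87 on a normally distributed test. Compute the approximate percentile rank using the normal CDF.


CDF(z) = 0.5 * (1 + erf(z/sqrt(2)))
erf(0.6152) = 0.6157
CDF = 0.8078
Percentile rank = 0.8078 * 100 = 80.78

80.78


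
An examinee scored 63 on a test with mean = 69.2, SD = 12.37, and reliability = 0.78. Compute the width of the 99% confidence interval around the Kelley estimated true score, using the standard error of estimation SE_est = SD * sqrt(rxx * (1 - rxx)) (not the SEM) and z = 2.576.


True score estimate = 0.78*63 + 0.22*69.2 = 64.364
SE_est = SD * sqrt(rxx * (1 - rxx)) = 12.37 * sqrt(0.78 * 0.22) = 12.37 * sqrt(0.1716) = 5.124227
CI = T_est +/- z * SE_est, so width = 2 * z * SE_est = 2 * 2.576 * 5.124227
Width = 26.4

26.4


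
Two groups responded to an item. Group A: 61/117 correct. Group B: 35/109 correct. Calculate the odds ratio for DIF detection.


Odds_A = 61/56 = 1.0893
Odds_B = 35/74 = 0.473
OR = Odds_A / Odds_B = 1.0893 / 0.473
Exactly, OR = (61 * 74) / (56 * 35) = 4514 / 1960
OR = 2.3031

2.3031


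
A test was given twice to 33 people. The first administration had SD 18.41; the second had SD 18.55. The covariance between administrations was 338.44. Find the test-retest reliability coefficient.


r = cov(X,Y) / (SD_X * SD_Y)
r = 338.44 / (18.41 * 18.55)
r = 338.44 / 341.5055
r = 0.991

0.991


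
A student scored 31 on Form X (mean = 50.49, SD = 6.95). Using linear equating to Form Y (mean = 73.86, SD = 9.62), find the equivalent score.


slope = SD_Y / SD_X = 9.62 / 6.95 ~ 1.3842
intercept = mean_Y - slope * mean_X = 73.86 - (9.62 / 6.95) * 50.49 ~ 3.9731
Y = slope * X + intercept. To avoid rounding drift from the rounded slope/intercept, evaluate the equivalent form Y = mean_Y + SD_Y * (X - mean_X) / SD_X at full precision:
Y = 73.86 + 9.62 * (31 - 50.49) / 6.95
Y = 73.86 - 9.62 * 19.49 / 6.95
Y = 73.86 - 187.4938 / 6.95
Y = 73.86 - 26.9775
Y = 46.8825

46.8825


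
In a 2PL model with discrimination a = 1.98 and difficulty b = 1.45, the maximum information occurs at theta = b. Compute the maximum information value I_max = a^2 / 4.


For 2PL, max info at theta = b = 1.45
I_max = a^2 / 4 = 1.98^2 / 4
= 3.9204 / 4
I_max = 0.9801

0.9801


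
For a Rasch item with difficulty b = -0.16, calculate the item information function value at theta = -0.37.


P = 1/(1+exp(-(-0.37--0.16))) = 0.4477
I = P*(1-P) = 0.4477 * 0.5523
I = 0.2473

0.2473


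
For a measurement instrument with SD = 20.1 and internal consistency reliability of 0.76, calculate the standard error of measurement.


SEM = SD * sqrt(1 - rxx)
SEM = 20.1 * sqrt(1 - 0.76)
SEM = 20.1 * sqrt(0.24) = 20.1 * 0.489898
SEM = 9.8469

9.8469


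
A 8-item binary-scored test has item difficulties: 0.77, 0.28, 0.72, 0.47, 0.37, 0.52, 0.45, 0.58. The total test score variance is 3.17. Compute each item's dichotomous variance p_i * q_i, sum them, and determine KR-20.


For each item, compute p_i * q_i:
  Item 1: 0.77 * 0.23 = 0.1771
  Item 2: 0.28 * 0.72 = 0.2016
  Item 3: 0.72 * 0.28 = 0.2016
  Item 4: 0.47 * 0.53 = 0.2491
  Item 5: 0.37 * 0.63 = 0.2331
  Item 6: 0.52 * 0.48 = 0.2496
  Item 7: 0.45 * 0.55 = 0.2475
  Item 8: 0.58 * 0.42 = 0.2436
Sum(p_i * q_i) = 0.1771 + 0.2016 + 0.2016 + 0.2491 + 0.2331 + 0.2496 + 0.2475 + 0.2436 = 1.8032
KR-20 = (k/(k-1)) * (1 - Sum(p_i*q_i) / Var_total)
= (8/7) * (1 - 1.8032/3.17)
= 1.1429 * 0.4312
KR-20 = 0.4928

0.4928


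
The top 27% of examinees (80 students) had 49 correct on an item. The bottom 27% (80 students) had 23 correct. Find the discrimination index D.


p_upper = 49/80 = 0.6125
p_lower = 23/80 = 0.2875
D = 0.6125 - 0.2875 = 0.325

0.325


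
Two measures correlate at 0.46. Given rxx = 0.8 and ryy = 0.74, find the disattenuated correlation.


r_corrected = rxy / sqrt(rxx * ryy)
= 0.46 / sqrt(0.8 * 0.74)
= 0.46 / sqrt(0.592)
= 0.46 / 0.769415
r_corrected = 0.5979

0.5979


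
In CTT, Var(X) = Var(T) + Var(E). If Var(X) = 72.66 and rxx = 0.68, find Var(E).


var_true = rxx * var_obs = 0.68 * 72.66 = 49.4088
var_error = var_obs - var_true
var_error = 72.66 - 49.4088
var_error = 23.2512

23.2512


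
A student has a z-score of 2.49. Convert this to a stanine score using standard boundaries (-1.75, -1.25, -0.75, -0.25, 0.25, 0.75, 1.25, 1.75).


Stanine boundaries: [-1.75, -1.25, -0.75, -0.25, 0.25, 0.75, 1.25, 1.75]
z = 2.49
Check each boundary:
  z >= -1.75 -> could be stanine 2
  z >= -1.25 -> could be stanine 3
  z >= -0.75 -> could be stanine 4
  z >= -0.25 -> could be stanine 5
  z >= 0.25 -> could be stanine 6
  z >= 0.75 -> could be stanine 7
  z >= 1.25 -> could be stanine 8
  z >= 1.75 -> could be stanine 9
Highest qualifying boundary gives stanine = 9

9


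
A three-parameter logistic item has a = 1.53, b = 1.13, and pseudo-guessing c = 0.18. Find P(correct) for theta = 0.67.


logit = 1.53*(0.67 - 1.13) = -0.7038
P* = 1/(1 + exp(--0.7038)) = 0.331
P = 0.18 + (1 - 0.18) * 0.331
P = 0.4514

0.4514


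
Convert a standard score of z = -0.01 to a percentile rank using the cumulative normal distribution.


CDF(z) = 0.5 * (1 + erf(z/sqrt(2)))
erf(-0.0071) = -0.008
CDF = 0.496
Percentile rank = 0.496 * 100 = 49.6

49.6


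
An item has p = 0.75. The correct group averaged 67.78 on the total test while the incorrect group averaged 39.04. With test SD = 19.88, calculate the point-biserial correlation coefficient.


q = 1 - p = 0.25
rpb = ((M1 - M0) / SD) * sqrt(p * q)
rpb = ((67.78 - 39.04) / 19.88) * sqrt(0.75 * 0.25)
rpb = 0.626

0.626


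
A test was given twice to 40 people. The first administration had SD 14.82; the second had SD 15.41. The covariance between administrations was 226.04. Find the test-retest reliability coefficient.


r = cov(X,Y) / (SD_X * SD_Y)
r = 226.04 / (14.82 * 15.41)
r = 226.04 / 228.3762
r = 0.9898

0.9898
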